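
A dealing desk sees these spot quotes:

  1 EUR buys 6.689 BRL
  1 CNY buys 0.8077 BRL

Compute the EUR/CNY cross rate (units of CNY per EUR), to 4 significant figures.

EUR/CNY = 8.282

1 EUR × 6.689 = 6.689 BRL
6.689 BRL ÷ 0.8077 = 8.28154 CNY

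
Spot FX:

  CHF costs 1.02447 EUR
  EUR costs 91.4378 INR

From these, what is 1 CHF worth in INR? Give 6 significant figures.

CHF/INR = 93.6753

1 CHF × 1.02447 = 1.02447 EUR
1.02447 EUR × 91.4378 = 93.6753 INR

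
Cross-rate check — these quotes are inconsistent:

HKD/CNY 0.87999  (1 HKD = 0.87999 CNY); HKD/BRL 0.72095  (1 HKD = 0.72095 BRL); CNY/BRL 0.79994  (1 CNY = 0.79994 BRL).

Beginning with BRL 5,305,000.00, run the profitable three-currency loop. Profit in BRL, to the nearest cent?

Profitable loop is BRL → CNY → HKD → BRL:
BRL 5,305,000.00 ÷ 0.79994 = CNY 6,631,747.38
CNY 6,631,747.38 ÷ 0.87999 = HKD 7,536,162.21
HKD 7,536,162.21 × 0.72095 = BRL 5,433,196.14
Profit = BRL 5,433,196.14 − BRL 5,305,000.00

Profit: BRL 128,196.14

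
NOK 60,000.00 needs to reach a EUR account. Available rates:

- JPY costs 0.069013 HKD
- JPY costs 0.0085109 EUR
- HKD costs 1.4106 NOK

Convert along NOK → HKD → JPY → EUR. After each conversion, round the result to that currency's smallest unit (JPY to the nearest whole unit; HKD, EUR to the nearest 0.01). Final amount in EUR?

NOK 60,000.00 ÷ 1.4106 = HKD 42,535.09
HKD 42,535.09 ÷ 0.069013 = JPY 616,334
JPY 616,334 × 0.0085109 = EUR 5,245.56

EUR 5,245.56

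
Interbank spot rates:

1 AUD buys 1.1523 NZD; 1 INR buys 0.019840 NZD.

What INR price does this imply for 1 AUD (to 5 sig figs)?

AUD/INR = 58.080

1 AUD × 1.1523 = 1.1523 NZD
1.1523 NZD ÷ 0.019840 = 58.0796 INR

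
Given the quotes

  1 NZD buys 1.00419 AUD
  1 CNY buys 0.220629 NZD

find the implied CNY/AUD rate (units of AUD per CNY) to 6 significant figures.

1 CNY × 0.220629 = 0.220629 NZD
0.220629 NZD × 1.00419 = 0.221553 AUD

CNY/AUD = 0.221553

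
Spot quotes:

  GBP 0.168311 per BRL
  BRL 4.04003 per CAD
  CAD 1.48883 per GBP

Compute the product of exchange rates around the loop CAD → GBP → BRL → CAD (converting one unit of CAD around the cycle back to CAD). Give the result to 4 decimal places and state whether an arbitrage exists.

Around CAD → GBP → BRL → CAD: 1 ÷ 1.48883 ÷ 0.168311 ÷ 4.04003 = 0.987774
Product < 1; profitable direction is CAD → BRL → GBP → CAD.

0.9878 (arbitrage exists)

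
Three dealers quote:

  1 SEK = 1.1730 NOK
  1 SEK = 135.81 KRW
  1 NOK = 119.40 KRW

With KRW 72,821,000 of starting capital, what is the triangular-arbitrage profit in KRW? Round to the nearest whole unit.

Profit: KRW 2,276,802

Profitable loop is KRW → SEK → NOK → KRW:
KRW 72,821,000 ÷ 135.81 = SEK 536,197.63
SEK 536,197.63 × 1.1730 = NOK 628,959.82
NOK 628,959.82 × 119.40 = KRW 75,097,802
Profit = KRW 75,097,802 − KRW 72,821,000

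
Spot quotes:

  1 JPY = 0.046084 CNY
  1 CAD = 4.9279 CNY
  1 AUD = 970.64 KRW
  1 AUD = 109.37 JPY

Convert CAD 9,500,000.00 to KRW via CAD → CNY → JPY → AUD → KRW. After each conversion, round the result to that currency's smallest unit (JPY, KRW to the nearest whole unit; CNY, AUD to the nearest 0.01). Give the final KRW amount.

CAD 9,500,000.00 × 4.9279 = CNY 46,815,050.00
CNY 46,815,050.00 ÷ 0.046084 = JPY 1,015,863,423
JPY 1,015,863,423 ÷ 109.37 = AUD 9,288,318.76
AUD 9,288,318.76 × 970.64 = KRW 9,015,613,721

KRW 9,015,613,721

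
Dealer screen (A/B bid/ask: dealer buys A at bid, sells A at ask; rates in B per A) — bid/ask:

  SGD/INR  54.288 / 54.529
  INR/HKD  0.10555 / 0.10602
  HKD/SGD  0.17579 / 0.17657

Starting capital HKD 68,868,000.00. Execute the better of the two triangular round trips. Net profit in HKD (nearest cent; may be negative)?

Best loop HKD → SGD → INR → HKD:
HKD 68,868,000.00 × 0.17579 (sell HKD at bid) = SGD 12,106,305.72
SGD 12,106,305.72 × 54.288 (sell SGD at bid) = INR 657,227,124.93
INR 657,227,124.93 × 0.10555 (sell INR at bid) = HKD 69,370,323.04

Net profit: HKD 502,323.04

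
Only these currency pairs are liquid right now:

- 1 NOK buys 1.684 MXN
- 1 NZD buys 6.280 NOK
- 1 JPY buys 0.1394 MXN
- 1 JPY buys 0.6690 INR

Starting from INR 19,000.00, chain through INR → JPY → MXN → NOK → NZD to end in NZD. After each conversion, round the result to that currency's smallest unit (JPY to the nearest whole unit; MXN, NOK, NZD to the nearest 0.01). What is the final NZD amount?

INR 19,000.00 ÷ 0.6690 = JPY 28,401
JPY 28,401 × 0.1394 = MXN 3,959.10
MXN 3,959.10 ÷ 1.684 = NOK 2,351.01
NOK 2,351.01 ÷ 6.280 = NZD 374.36

NZD 374.36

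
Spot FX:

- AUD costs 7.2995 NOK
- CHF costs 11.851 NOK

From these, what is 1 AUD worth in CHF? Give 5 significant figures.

AUD/CHF = 0.61594

1 AUD × 7.2995 = 7.2995 NOK
7.2995 NOK ÷ 11.851 = 0.61594 CHF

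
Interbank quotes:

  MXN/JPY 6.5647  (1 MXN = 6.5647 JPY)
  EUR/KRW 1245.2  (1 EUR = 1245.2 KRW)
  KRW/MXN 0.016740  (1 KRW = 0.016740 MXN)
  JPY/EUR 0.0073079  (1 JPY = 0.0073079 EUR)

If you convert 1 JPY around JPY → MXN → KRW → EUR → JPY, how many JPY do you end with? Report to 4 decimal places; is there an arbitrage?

Around JPY → MXN → KRW → EUR → JPY: 1 ÷ 6.5647 ÷ 0.016740 ÷ 1245.2 ÷ 0.0073079 = 0.999995
Product ≈ 1 (deviation 0.000%, within rounding noise).

1.0000 (no arbitrage)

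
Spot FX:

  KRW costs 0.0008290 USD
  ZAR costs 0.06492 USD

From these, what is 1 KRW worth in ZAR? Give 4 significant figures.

KRW/ZAR = 0.01277

1 KRW × 0.0008290 = 0.000829 USD
0.000829 USD ÷ 0.06492 = 0.0127696 ZAR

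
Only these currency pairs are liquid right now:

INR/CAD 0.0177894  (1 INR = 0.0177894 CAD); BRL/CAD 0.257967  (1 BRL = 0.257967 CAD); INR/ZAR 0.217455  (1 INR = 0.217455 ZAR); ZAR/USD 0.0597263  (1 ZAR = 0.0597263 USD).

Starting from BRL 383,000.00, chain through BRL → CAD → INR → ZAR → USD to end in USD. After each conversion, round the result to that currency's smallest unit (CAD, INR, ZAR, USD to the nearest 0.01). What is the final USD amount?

USD 72,133.44

BRL 383,000.00 × 0.257967 = CAD 98,801.36
CAD 98,801.36 ÷ 0.0177894 = INR 5,553,945.61
INR 5,553,945.61 × 0.217455 = ZAR 1,207,733.24
ZAR 1,207,733.24 × 0.0597263 = USD 72,133.44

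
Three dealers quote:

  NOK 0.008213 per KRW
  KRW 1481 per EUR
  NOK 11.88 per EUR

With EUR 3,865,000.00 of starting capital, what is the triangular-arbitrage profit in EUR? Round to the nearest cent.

Profitable loop is EUR → KRW → NOK → EUR:
EUR 3,865,000.00 × 1481 = KRW 5,724,065,000
KRW 5,724,065,000 × 0.008213 = NOK 47,011,745.84
NOK 47,011,745.84 ÷ 11.88 = EUR 3,957,217.66
Profit = EUR 3,957,217.66 − EUR 3,865,000.00

Profit: EUR 92,217.66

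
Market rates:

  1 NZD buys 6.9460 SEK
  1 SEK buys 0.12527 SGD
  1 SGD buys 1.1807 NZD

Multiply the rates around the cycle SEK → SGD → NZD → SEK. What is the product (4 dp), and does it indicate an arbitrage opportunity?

Around SEK → SGD → NZD → SEK: 1 × 0.12527 × 1.1807 × 6.9460 = 1.027357
Product > 1; profitable direction is SEK → SGD → NZD → SEK.

1.0274 (arbitrage exists)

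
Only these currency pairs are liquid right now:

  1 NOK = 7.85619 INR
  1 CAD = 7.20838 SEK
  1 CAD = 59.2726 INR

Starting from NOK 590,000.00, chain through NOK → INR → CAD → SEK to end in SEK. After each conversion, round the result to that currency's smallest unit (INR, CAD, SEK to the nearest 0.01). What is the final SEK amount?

SEK 563,699.57

NOK 590,000.00 × 7.85619 = INR 4,635,152.10
INR 4,635,152.10 ÷ 59.2726 = CAD 78,200.59
CAD 78,200.59 × 7.20838 = SEK 563,699.57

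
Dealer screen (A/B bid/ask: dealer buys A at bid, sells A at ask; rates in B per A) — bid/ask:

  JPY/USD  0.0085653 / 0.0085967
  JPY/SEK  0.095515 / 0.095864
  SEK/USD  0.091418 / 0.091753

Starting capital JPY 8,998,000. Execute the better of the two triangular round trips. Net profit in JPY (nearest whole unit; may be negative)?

Net profit: JPY 141,396

Best loop JPY → SEK → USD → JPY:
JPY 8,998,000 × 0.095515 (sell JPY at bid) = SEK 859,443.97
SEK 859,443.97 × 0.091418 (sell SEK at bid) = USD 78,568.65
USD 78,568.65 ÷ 0.0085967 (buy JPY at ask) = JPY 9,139,396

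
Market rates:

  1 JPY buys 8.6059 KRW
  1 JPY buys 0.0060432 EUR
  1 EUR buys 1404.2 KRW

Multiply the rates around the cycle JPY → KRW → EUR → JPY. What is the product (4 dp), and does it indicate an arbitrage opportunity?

Around JPY → KRW → EUR → JPY: 1 × 8.6059 ÷ 1404.2 ÷ 0.0060432 = 1.014146
Product > 1; profitable direction is JPY → KRW → EUR → JPY.

1.0141 (arbitrage exists)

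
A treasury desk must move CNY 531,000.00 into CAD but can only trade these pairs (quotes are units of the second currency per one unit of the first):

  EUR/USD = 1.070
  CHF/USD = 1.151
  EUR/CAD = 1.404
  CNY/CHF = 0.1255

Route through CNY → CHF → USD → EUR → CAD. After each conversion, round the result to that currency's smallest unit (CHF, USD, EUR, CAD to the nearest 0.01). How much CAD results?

CNY 531,000.00 × 0.1255 = CHF 66,640.50
CHF 66,640.50 × 1.151 = USD 76,703.22
USD 76,703.22 ÷ 1.070 = EUR 71,685.25
EUR 71,685.25 × 1.404 = CAD 100,646.09

CAD 100,646.09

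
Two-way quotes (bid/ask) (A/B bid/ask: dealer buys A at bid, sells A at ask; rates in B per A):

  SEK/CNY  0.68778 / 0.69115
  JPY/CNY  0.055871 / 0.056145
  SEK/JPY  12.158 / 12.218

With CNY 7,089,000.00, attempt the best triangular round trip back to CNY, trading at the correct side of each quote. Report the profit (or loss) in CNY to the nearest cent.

Net profit: CNY 18,605.46

Best loop CNY → JPY → SEK → CNY:
CNY 7,089,000.00 ÷ 0.056145 (buy JPY at ask) = JPY 126,262,356
JPY 126,262,356 ÷ 12.218 (buy SEK at ask) = SEK 10,334,126.40
SEK 10,334,126.40 × 0.68778 (sell SEK at bid) = CNY 7,107,605.46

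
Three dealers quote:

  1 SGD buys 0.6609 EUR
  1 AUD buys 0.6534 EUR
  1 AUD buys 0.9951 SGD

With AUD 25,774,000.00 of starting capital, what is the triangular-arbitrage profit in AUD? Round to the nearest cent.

Profit: AUD 168,102.57

Profitable loop is AUD → SGD → EUR → AUD:
AUD 25,774,000.00 × 0.9951 = SGD 25,647,707.40
SGD 25,647,707.40 × 0.6609 = EUR 16,950,569.82
EUR 16,950,569.82 ÷ 0.6534 = AUD 25,942,102.57
Profit = AUD 25,942,102.57 − AUD 25,774,000.00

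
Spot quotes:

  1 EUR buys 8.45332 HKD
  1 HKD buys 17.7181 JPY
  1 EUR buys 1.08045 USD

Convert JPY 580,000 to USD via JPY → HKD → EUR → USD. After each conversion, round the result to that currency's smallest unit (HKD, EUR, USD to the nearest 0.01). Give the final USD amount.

JPY 580,000 ÷ 17.7181 = HKD 32,734.89
HKD 32,734.89 ÷ 8.45332 = EUR 3,872.43
EUR 3,872.43 × 1.08045 = USD 4,183.97

USD 4,183.97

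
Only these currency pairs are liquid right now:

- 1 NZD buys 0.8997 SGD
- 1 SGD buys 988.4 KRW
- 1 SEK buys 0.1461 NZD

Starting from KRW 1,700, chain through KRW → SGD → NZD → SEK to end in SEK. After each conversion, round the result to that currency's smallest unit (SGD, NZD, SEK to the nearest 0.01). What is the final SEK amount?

KRW 1,700 ÷ 988.4 = SGD 1.72
SGD 1.72 ÷ 0.8997 = NZD 1.91
NZD 1.91 ÷ 0.1461 = SEK 13.07

SEK 13.07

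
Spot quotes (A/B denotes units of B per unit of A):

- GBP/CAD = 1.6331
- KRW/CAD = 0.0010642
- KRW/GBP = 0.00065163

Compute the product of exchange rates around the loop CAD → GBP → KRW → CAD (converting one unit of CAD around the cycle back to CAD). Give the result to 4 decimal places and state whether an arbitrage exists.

1.0000 (no arbitrage)

Around CAD → GBP → KRW → CAD: 1 ÷ 1.6331 ÷ 0.00065163 × 0.0010642 = 1.000022
Product ≈ 1 (deviation 0.002%, within rounding noise).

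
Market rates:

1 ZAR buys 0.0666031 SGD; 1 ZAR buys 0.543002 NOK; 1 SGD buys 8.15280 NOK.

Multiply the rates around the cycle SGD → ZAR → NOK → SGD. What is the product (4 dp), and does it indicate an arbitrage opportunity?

Around SGD → ZAR → NOK → SGD: 1 ÷ 0.0666031 × 0.543002 ÷ 8.15280 = 1.000000
Product ≈ 1 (deviation 0.000%, within rounding noise).

1.0000 (no arbitrage)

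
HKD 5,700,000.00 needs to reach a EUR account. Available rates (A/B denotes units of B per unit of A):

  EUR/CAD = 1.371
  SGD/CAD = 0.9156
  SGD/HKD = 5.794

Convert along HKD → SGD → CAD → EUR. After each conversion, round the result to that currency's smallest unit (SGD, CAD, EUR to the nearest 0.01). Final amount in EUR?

HKD 5,700,000.00 ÷ 5.794 = SGD 983,776.32
SGD 983,776.32 × 0.9156 = CAD 900,745.60
CAD 900,745.60 ÷ 1.371 = EUR 656,998.98

EUR 656,998.98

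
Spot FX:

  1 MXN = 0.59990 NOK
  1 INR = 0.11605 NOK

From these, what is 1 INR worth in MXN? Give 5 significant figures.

1 INR × 0.11605 = 0.11605 NOK
0.11605 NOK ÷ 0.59990 = 0.193449 MXN

INR/MXN = 0.19345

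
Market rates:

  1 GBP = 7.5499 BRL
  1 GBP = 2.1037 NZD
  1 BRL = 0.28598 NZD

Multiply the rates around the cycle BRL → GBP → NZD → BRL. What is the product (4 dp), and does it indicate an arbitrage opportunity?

0.9743 (arbitrage exists)

Around BRL → GBP → NZD → BRL: 1 ÷ 7.5499 × 2.1037 ÷ 0.28598 = 0.974332
Product < 1; profitable direction is BRL → NZD → GBP → BRL.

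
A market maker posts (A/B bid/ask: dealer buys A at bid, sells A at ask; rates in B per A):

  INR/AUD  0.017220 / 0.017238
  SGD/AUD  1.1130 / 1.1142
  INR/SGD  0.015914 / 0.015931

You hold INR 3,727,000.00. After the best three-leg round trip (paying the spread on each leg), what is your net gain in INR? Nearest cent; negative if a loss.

Net profit: INR 102,543.74

Best loop INR → SGD → AUD → INR:
INR 3,727,000.00 × 0.015914 (sell INR at bid) = SGD 59,311.48
SGD 59,311.48 × 1.1130 (sell SGD at bid) = AUD 66,013.68
AUD 66,013.68 ÷ 0.017238 (buy INR at ask) = INR 3,829,543.74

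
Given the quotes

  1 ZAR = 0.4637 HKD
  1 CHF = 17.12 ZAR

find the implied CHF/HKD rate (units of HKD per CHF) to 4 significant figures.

1 CHF × 17.12 = 17.12 ZAR
17.12 ZAR × 0.4637 = 7.93854 HKD

CHF/HKD = 7.939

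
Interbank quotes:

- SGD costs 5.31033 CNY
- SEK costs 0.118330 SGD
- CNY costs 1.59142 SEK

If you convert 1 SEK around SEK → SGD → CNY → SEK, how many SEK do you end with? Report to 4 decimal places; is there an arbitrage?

1.0000 (no arbitrage)

Around SEK → SGD → CNY → SEK: 1 × 0.118330 × 5.31033 × 1.59142 = 1.000003
Product ≈ 1 (deviation 0.000%, within rounding noise).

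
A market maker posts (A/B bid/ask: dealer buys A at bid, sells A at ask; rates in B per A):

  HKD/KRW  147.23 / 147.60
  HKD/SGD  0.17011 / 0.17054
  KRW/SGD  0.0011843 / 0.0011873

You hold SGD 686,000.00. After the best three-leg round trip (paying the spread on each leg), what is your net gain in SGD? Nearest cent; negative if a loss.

Best loop SGD → HKD → KRW → SGD:
SGD 686,000.00 ÷ 0.17054 (buy HKD at ask) = HKD 4,022,516.71
HKD 4,022,516.71 × 147.23 (sell HKD at bid) = KRW 592,235,135
KRW 592,235,135 × 0.0011843 (sell KRW at bid) = SGD 701,384.07

Net profit: SGD 15,384.07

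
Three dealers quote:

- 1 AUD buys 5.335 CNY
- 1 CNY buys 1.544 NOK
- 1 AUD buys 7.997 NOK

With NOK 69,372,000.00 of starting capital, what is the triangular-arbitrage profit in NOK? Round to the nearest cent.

Profitable loop is NOK → AUD → CNY → NOK:
NOK 69,372,000.00 ÷ 7.997 = AUD 8,674,753.03
AUD 8,674,753.03 × 5.335 = CNY 46,279,807.43
CNY 46,279,807.43 × 1.544 = NOK 71,456,022.67
Profit = NOK 71,456,022.67 − NOK 69,372,000.00

Profit: NOK 2,084,022.67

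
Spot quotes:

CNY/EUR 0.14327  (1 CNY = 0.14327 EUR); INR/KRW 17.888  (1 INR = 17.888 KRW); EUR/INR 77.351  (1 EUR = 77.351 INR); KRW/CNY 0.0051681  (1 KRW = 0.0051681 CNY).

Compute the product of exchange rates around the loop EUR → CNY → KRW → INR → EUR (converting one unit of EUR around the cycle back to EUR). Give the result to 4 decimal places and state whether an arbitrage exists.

0.9761 (arbitrage exists)

Around EUR → CNY → KRW → INR → EUR: 1 ÷ 0.14327 ÷ 0.0051681 ÷ 17.888 ÷ 77.351 = 0.976082
Product < 1; profitable direction is EUR → INR → KRW → CNY → EUR.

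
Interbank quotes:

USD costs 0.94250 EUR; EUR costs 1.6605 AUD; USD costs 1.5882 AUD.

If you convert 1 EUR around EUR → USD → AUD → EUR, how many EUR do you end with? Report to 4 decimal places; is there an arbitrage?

Around EUR → USD → AUD → EUR: 1 ÷ 0.94250 × 1.5882 ÷ 1.6605 = 1.014811
Product > 1; profitable direction is EUR → USD → AUD → EUR.

1.0148 (arbitrage exists)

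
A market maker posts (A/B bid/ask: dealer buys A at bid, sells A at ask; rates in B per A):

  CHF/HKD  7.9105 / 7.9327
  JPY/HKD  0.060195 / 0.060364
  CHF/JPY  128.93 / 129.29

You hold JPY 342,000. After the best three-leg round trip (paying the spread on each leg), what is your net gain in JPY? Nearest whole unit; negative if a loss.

Best loop JPY → CHF → HKD → JPY:
JPY 342,000 ÷ 129.29 (buy CHF at ask) = CHF 2,645.22
CHF 2,645.22 × 7.9105 (sell CHF at bid) = HKD 20,924.98
HKD 20,924.98 ÷ 0.060364 (buy JPY at ask) = JPY 346,647

Net profit: JPY 4,647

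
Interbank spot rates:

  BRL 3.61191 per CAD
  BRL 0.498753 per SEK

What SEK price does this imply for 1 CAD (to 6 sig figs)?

CAD/SEK = 7.24188

1 CAD × 3.61191 = 3.61191 BRL
3.61191 BRL ÷ 0.498753 = 7.24188 SEK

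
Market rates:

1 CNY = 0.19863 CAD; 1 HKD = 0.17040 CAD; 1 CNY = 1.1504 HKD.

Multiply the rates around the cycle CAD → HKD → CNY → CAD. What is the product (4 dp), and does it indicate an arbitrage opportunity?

1.0133 (arbitrage exists)

Around CAD → HKD → CNY → CAD: 1 ÷ 0.17040 ÷ 1.1504 × 0.19863 = 1.013273
Product > 1; profitable direction is CAD → HKD → CNY → CAD.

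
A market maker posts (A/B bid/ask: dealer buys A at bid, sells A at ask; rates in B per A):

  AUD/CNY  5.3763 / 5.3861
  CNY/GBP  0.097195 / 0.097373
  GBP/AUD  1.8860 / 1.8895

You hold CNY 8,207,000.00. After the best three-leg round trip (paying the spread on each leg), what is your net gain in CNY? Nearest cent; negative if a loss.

Best loop CNY → AUD → GBP → CNY:
CNY 8,207,000.00 ÷ 5.3861 (buy AUD at ask) = AUD 1,523,737.03
AUD 1,523,737.03 ÷ 1.8895 (buy GBP at ask) = GBP 806,423.41
GBP 806,423.41 ÷ 0.097373 (buy CNY at ask) = CNY 8,281,796.87

Net profit: CNY 74,796.87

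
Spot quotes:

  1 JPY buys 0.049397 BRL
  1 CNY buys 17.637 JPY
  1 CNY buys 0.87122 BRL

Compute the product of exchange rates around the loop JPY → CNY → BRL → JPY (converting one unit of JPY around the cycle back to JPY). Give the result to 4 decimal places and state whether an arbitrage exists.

1.0000 (no arbitrage)

Around JPY → CNY → BRL → JPY: 1 ÷ 17.637 × 0.87122 ÷ 0.049397 = 1.000006
Product ≈ 1 (deviation 0.001%, within rounding noise).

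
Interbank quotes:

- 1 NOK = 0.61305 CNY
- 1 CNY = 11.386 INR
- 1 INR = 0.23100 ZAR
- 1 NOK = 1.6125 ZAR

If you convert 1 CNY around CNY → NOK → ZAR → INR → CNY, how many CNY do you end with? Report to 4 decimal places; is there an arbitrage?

Around CNY → NOK → ZAR → INR → CNY: 1 ÷ 0.61305 × 1.6125 ÷ 0.23100 ÷ 11.386 = 1.000048
Product ≈ 1 (deviation 0.005%, within rounding noise).

1.0000 (no arbitrage)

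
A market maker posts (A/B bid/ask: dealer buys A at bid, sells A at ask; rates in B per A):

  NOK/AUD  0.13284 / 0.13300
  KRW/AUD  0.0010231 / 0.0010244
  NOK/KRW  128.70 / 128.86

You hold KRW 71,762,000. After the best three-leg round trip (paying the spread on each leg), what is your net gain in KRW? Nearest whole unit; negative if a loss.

Net profit: KRW 454,378

Best loop KRW → NOK → AUD → KRW:
KRW 71,762,000 ÷ 128.86 (buy NOK at ask) = NOK 556,898.96
NOK 556,898.96 × 0.13284 (sell NOK at bid) = AUD 73,978.46
AUD 73,978.46 ÷ 0.0010244 (buy KRW at ask) = KRW 72,216,378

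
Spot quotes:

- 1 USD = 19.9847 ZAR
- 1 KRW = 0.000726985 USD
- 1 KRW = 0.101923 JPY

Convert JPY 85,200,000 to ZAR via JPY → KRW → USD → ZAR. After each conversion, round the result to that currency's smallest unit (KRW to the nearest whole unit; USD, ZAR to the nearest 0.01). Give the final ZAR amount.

ZAR 12,144,803.11

JPY 85,200,000 ÷ 0.101923 = KRW 835,925,159
KRW 835,925,159 × 0.000726985 = USD 607,705.05
USD 607,705.05 × 19.9847 = ZAR 12,144,803.11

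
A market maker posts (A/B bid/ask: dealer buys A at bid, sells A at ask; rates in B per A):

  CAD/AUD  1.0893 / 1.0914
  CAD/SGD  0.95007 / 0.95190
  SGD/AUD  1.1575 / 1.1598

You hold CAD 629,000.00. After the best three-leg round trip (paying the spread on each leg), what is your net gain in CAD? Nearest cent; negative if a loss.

Net profit: CAD 4,786.96

Best loop CAD → SGD → AUD → CAD:
CAD 629,000.00 × 0.95007 (sell CAD at bid) = SGD 597,594.03
SGD 597,594.03 × 1.1575 (sell SGD at bid) = AUD 691,715.09
AUD 691,715.09 ÷ 1.0914 (buy CAD at ask) = CAD 633,786.96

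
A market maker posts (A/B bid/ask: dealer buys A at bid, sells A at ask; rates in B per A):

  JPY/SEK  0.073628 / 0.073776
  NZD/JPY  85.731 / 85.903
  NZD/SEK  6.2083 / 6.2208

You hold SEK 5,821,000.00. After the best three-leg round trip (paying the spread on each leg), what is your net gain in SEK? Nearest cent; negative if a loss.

Best loop SEK → NZD → JPY → SEK:
SEK 5,821,000.00 ÷ 6.2208 (buy NZD at ask) = NZD 935,731.74
NZD 935,731.74 × 85.731 (sell NZD at bid) = JPY 80,221,218
JPY 80,221,218 × 0.073628 (sell JPY at bid) = SEK 5,906,527.82

Net profit: SEK 85,527.82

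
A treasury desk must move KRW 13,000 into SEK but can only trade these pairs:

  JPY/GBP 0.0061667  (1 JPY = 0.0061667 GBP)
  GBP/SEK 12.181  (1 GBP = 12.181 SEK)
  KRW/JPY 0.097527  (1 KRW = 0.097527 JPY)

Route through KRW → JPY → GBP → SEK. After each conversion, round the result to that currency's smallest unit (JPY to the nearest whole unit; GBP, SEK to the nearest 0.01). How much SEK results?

SEK 95.26

KRW 13,000 × 0.097527 = JPY 1,268
JPY 1,268 × 0.0061667 = GBP 7.82
GBP 7.82 × 12.181 = SEK 95.26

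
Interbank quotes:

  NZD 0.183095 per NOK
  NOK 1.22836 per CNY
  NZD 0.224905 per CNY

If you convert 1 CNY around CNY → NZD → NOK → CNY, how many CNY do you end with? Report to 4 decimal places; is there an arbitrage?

Around CNY → NZD → NOK → CNY: 1 × 0.224905 ÷ 0.183095 ÷ 1.22836 = 0.999993
Product ≈ 1 (deviation 0.001%, within rounding noise).

1.0000 (no arbitrage)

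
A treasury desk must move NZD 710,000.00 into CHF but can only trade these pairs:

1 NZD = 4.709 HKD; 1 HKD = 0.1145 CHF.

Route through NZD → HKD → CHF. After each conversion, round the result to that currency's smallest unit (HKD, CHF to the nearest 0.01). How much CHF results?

NZD 710,000.00 × 4.709 = HKD 3,343,390.00
HKD 3,343,390.00 × 0.1145 = CHF 382,818.16

CHF 382,818.16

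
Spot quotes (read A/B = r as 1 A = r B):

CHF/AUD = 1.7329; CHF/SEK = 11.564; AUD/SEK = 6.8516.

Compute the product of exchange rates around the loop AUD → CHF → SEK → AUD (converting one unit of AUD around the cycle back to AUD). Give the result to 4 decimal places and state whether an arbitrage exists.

0.9740 (arbitrage exists)

Around AUD → CHF → SEK → AUD: 1 ÷ 1.7329 × 11.564 ÷ 6.8516 = 0.973963
Product < 1; profitable direction is AUD → SEK → CHF → AUD.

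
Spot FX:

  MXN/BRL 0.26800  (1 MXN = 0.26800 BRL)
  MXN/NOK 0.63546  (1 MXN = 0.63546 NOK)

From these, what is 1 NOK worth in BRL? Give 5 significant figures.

1 NOK ÷ 0.63546 = 1.57366 MXN
1.57366 MXN × 0.26800 = 0.421742 BRL

NOK/BRL = 0.42174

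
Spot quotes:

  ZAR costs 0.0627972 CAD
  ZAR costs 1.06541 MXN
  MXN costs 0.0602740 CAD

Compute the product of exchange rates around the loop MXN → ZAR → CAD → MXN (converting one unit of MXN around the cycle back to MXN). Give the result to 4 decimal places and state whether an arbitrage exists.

0.9779 (arbitrage exists)

Around MXN → ZAR → CAD → MXN: 1 ÷ 1.06541 × 0.0627972 ÷ 0.0602740 = 0.977898
Product < 1; profitable direction is MXN → CAD → ZAR → MXN.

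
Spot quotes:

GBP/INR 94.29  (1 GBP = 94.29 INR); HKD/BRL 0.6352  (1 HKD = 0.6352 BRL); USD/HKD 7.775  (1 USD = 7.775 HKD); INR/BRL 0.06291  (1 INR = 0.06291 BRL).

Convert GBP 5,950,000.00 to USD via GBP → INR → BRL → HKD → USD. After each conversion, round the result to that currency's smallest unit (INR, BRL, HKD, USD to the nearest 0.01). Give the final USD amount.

USD 7,146,467.11

GBP 5,950,000.00 × 94.29 = INR 561,025,500.00
INR 561,025,500.00 × 0.06291 = BRL 35,294,114.20
BRL 35,294,114.20 ÷ 0.6352 = HKD 55,563,781.80
HKD 55,563,781.80 ÷ 7.775 = USD 7,146,467.11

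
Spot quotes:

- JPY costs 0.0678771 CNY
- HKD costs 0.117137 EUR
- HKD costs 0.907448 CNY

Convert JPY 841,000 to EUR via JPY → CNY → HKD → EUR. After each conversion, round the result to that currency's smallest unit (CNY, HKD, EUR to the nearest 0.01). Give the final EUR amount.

EUR 7,368.71

JPY 841,000 × 0.0678771 = CNY 57,084.64
CNY 57,084.64 ÷ 0.907448 = HKD 62,906.79
HKD 62,906.79 × 0.117137 = EUR 7,368.71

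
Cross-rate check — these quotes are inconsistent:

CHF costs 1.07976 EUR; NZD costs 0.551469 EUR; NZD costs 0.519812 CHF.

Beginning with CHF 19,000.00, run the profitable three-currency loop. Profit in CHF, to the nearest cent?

Profit: CHF 337.75

Profitable loop is CHF → EUR → NZD → CHF:
CHF 19,000.00 × 1.07976 = EUR 20,515.44
EUR 20,515.44 ÷ 0.551469 = NZD 37,201.44
NZD 37,201.44 × 0.519812 = CHF 19,337.75
Profit = CHF 19,337.75 − CHF 19,000.00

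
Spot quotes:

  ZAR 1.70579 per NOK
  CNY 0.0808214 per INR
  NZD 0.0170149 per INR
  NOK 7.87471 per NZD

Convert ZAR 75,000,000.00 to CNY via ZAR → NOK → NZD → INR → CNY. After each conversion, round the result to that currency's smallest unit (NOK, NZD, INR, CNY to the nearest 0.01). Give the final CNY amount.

ZAR 75,000,000.00 ÷ 1.70579 = NOK 43,967,897.57
NOK 43,967,897.57 ÷ 7.87471 = NZD 5,583,430.70
NZD 5,583,430.70 ÷ 0.0170149 = INR 328,149,486.63
INR 328,149,486.63 × 0.0808214 = CNY 26,521,500.92

CNY 26,521,500.92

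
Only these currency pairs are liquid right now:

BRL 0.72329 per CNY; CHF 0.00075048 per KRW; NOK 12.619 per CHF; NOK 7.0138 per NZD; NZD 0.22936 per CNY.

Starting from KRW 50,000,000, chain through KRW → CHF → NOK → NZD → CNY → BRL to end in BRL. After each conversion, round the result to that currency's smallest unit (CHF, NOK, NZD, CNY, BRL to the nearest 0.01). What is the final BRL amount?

KRW 50,000,000 × 0.00075048 = CHF 37,524.00
CHF 37,524.00 × 12.619 = NOK 473,515.36
NOK 473,515.36 ÷ 7.0138 = NZD 67,511.96
NZD 67,511.96 ÷ 0.22936 = CNY 294,349.32
CNY 294,349.32 × 0.72329 = BRL 212,899.92

BRL 212,899.92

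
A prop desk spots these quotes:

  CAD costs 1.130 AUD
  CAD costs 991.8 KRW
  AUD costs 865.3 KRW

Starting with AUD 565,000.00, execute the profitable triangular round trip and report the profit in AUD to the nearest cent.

Profitable loop is AUD → CAD → KRW → AUD:
AUD 565,000.00 ÷ 1.130 = CAD 500,000.00
CAD 500,000.00 × 991.8 = KRW 495,900,000
KRW 495,900,000 ÷ 865.3 = AUD 573,096.04
Profit = AUD 573,096.04 − AUD 565,000.00

Profit: AUD 8,096.04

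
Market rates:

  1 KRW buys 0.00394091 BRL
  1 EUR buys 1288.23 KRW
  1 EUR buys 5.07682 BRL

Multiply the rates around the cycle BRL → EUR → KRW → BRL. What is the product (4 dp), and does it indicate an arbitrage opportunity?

Around BRL → EUR → KRW → BRL: 1 ÷ 5.07682 × 1288.23 × 0.00394091 = 0.999996
Product ≈ 1 (deviation 0.000%, within rounding noise).

1.0000 (no arbitrage)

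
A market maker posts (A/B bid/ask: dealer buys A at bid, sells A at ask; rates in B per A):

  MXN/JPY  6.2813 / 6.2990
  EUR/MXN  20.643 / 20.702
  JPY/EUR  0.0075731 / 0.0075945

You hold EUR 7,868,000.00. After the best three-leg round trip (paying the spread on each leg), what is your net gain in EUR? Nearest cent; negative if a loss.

Best loop EUR → JPY → MXN → EUR:
EUR 7,868,000.00 ÷ 0.0075945 (buy JPY at ask) = JPY 1,036,012,904
JPY 1,036,012,904 ÷ 6.2990 (buy MXN at ask) = MXN 164,472,599.47
MXN 164,472,599.47 ÷ 20.702 (buy EUR at ask) = EUR 7,944,768.60

Net profit: EUR 76,768.60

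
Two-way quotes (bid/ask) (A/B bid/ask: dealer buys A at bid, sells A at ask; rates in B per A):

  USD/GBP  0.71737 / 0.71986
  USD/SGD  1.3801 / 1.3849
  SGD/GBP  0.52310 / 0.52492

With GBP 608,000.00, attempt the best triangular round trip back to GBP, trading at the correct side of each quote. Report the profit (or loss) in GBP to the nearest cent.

Net profit: GBP 1,748.60

Best loop GBP → USD → SGD → GBP:
GBP 608,000.00 ÷ 0.71986 (buy USD at ask) = USD 844,608.67
USD 844,608.67 × 1.3801 (sell USD at bid) = SGD 1,165,644.43
SGD 1,165,644.43 × 0.52310 (sell SGD at bid) = GBP 609,748.60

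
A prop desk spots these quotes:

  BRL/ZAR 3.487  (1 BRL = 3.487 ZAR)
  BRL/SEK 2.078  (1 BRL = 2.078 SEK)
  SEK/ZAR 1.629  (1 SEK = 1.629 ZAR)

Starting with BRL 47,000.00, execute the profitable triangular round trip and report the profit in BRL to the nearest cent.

Profitable loop is BRL → ZAR → SEK → BRL:
BRL 47,000.00 × 3.487 = ZAR 163,889.00
ZAR 163,889.00 ÷ 1.629 = SEK 100,607.12
SEK 100,607.12 ÷ 2.078 = BRL 48,415.36
Profit = BRL 48,415.36 − BRL 47,000.00

Profit: BRL 1,415.36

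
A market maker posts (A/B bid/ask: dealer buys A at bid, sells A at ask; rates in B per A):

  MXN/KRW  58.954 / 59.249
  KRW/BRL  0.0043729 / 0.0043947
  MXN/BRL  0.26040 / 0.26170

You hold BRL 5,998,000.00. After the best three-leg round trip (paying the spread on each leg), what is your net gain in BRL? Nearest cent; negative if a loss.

Net profit: BRL 424.31

Best loop BRL → KRW → MXN → BRL:
BRL 5,998,000.00 ÷ 0.0043947 (buy KRW at ask) = KRW 1,364,825,813
KRW 1,364,825,813 ÷ 59.249 (buy MXN at ask) = MXN 23,035,423.60
MXN 23,035,423.60 × 0.26040 (sell MXN at bid) = BRL 5,998,424.31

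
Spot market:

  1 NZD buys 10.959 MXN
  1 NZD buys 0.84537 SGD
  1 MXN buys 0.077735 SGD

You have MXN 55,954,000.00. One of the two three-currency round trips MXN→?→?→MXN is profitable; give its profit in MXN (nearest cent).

Profit: MXN 432,071.35

Profitable loop is MXN → SGD → NZD → MXN:
MXN 55,954,000.00 × 0.077735 = SGD 4,349,584.19
SGD 4,349,584.19 ÷ 0.84537 = NZD 5,145,183.99
NZD 5,145,183.99 × 10.959 = MXN 56,386,071.35
Profit = MXN 56,386,071.35 − MXN 55,954,000.00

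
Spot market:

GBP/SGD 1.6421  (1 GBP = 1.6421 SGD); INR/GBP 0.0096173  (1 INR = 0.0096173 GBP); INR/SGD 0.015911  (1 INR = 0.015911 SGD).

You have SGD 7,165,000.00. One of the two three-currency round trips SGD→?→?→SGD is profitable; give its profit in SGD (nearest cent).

Profitable loop is SGD → GBP → INR → SGD:
SGD 7,165,000.00 ÷ 1.6421 = GBP 4,363,315.27
GBP 4,363,315.27 ÷ 0.0096173 = INR 453,694,411.84
INR 453,694,411.84 × 0.015911 = SGD 7,218,731.79
Profit = SGD 7,218,731.79 − SGD 7,165,000.00

Profit: SGD 53,731.79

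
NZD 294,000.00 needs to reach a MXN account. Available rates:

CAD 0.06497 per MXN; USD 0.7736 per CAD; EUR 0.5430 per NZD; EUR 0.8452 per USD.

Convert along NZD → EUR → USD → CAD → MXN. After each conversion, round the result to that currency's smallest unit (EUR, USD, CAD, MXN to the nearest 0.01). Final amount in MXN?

MXN 3,758,013.54

NZD 294,000.00 × 0.5430 = EUR 159,642.00
EUR 159,642.00 ÷ 0.8452 = USD 188,880.74
USD 188,880.74 ÷ 0.7736 = CAD 244,158.14
CAD 244,158.14 ÷ 0.06497 = MXN 3,758,013.54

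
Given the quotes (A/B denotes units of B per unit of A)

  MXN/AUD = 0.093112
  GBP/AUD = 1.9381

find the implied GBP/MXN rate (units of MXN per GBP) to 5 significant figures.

1 GBP × 1.9381 = 1.9381 AUD
1.9381 AUD ÷ 0.093112 = 20.8147 MXN

GBP/MXN = 20.815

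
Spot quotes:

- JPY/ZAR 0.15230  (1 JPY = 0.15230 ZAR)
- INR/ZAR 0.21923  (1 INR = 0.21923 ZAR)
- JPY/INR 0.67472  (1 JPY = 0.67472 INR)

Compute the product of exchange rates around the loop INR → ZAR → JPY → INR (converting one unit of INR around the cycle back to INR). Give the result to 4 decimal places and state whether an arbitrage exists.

0.9712 (arbitrage exists)

Around INR → ZAR → JPY → INR: 1 × 0.21923 ÷ 0.15230 × 0.67472 = 0.971234
Product < 1; profitable direction is INR → JPY → ZAR → INR.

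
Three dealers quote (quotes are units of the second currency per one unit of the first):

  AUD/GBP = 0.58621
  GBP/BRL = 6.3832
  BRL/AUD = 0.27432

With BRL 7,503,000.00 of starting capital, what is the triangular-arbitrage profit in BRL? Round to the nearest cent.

Profitable loop is BRL → AUD → GBP → BRL:
BRL 7,503,000.00 × 0.27432 = AUD 2,058,222.96
AUD 2,058,222.96 × 0.58621 = GBP 1,206,550.88
GBP 1,206,550.88 × 6.3832 = BRL 7,701,655.59
Profit = BRL 7,701,655.59 − BRL 7,503,000.00

Profit: BRL 198,655.59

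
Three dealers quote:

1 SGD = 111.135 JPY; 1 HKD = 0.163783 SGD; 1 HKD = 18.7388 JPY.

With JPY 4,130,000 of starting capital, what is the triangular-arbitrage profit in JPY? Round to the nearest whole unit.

Profit: JPY 121,793

Profitable loop is JPY → SGD → HKD → JPY:
JPY 4,130,000 ÷ 111.135 = SGD 37,162.01
SGD 37,162.01 ÷ 0.163783 = HKD 226,897.85
HKD 226,897.85 × 18.7388 = JPY 4,251,793
Profit = JPY 4,251,793 − JPY 4,130,000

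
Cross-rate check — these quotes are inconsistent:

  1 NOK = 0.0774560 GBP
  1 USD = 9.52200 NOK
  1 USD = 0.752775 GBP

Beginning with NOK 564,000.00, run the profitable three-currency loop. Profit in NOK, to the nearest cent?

Profitable loop is NOK → USD → GBP → NOK:
NOK 564,000.00 ÷ 9.52200 = USD 59,231.25
USD 59,231.25 × 0.752775 = GBP 44,587.81
GBP 44,587.81 ÷ 0.0774560 = NOK 575,653.37
Profit = NOK 575,653.37 − NOK 564,000.00

Profit: NOK 11,653.37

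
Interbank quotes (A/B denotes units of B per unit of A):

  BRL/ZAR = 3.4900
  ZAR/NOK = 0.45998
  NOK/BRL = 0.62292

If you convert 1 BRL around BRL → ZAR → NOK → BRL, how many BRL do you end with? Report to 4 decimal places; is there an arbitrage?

Around BRL → ZAR → NOK → BRL: 1 × 3.4900 × 0.45998 × 0.62292 = 0.999992
Product ≈ 1 (deviation 0.001%, within rounding noise).

1.0000 (no arbitrage)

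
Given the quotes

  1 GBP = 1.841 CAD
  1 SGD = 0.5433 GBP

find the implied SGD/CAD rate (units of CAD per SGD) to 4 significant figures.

SGD/CAD = 1.000

1 SGD × 0.5433 = 0.5433 GBP
0.5433 GBP × 1.841 = 1.00022 CAD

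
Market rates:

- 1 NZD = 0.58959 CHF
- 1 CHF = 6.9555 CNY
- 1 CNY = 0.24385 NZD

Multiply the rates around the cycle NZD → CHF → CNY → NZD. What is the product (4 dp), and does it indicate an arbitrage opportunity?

Around NZD → CHF → CNY → NZD: 1 × 0.58959 × 6.9555 × 0.24385 = 1.000003
Product ≈ 1 (deviation 0.000%, within rounding noise).

1.0000 (no arbitrage)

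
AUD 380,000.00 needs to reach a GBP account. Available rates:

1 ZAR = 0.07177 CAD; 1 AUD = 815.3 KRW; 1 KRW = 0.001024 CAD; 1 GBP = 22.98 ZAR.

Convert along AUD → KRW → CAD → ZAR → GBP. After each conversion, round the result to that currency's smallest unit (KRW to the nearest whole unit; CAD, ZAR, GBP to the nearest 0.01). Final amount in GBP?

AUD 380,000.00 × 815.3 = KRW 309,814,000
KRW 309,814,000 × 0.001024 = CAD 317,249.54
CAD 317,249.54 ÷ 0.07177 = ZAR 4,420,364.22
ZAR 4,420,364.22 ÷ 22.98 = GBP 192,357.02

GBP 192,357.02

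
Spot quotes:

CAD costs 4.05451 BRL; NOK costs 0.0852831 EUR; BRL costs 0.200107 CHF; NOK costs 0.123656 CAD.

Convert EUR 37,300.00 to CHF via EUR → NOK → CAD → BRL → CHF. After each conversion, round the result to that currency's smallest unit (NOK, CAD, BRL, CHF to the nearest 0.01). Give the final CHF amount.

CHF 43,879.50

EUR 37,300.00 ÷ 0.0852831 = NOK 437,366.84
NOK 437,366.84 × 0.123656 = CAD 54,083.03
CAD 54,083.03 × 4.05451 = BRL 219,280.19
BRL 219,280.19 × 0.200107 = CHF 43,879.50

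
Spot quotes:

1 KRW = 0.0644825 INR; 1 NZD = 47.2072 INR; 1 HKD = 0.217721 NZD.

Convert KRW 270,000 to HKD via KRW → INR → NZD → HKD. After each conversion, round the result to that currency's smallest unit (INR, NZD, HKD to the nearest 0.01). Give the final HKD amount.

KRW 270,000 × 0.0644825 = INR 17,410.27
INR 17,410.27 ÷ 47.2072 = NZD 368.81
NZD 368.81 ÷ 0.217721 = HKD 1,693.96

HKD 1,693.96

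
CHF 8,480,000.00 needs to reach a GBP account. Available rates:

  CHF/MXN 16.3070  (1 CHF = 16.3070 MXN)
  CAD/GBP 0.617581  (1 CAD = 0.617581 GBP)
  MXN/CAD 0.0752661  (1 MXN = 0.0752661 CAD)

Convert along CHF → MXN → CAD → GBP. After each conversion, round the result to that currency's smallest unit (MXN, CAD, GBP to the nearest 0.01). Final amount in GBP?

GBP 6,427,813.43

CHF 8,480,000.00 × 16.3070 = MXN 138,283,360.00
MXN 138,283,360.00 × 0.0752661 = CAD 10,408,049.20
CAD 10,408,049.20 × 0.617581 = GBP 6,427,813.43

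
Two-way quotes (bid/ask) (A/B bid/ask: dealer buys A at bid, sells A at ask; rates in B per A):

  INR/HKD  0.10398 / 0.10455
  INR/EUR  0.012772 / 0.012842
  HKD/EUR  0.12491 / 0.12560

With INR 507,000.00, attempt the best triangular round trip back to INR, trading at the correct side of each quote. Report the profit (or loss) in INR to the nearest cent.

Best loop INR → HKD → EUR → INR:
INR 507,000.00 × 0.10398 (sell INR at bid) = HKD 52,717.86
HKD 52,717.86 × 0.12491 (sell HKD at bid) = EUR 6,584.99
EUR 6,584.99 ÷ 0.012842 (buy INR at ask) = INR 512,769.65

Net profit: INR 5,769.65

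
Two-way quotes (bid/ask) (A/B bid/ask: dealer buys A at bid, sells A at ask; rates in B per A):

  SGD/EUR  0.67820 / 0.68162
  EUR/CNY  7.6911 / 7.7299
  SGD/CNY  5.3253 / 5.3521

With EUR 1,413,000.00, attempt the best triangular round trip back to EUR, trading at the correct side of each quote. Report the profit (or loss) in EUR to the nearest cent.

Net profit: EUR 15,137.56

Best loop EUR → SGD → CNY → EUR:
EUR 1,413,000.00 ÷ 0.68162 (buy SGD at ask) = SGD 2,073,002.55
SGD 2,073,002.55 × 5.3253 (sell SGD at bid) = CNY 11,039,360.49
CNY 11,039,360.49 ÷ 7.7299 (buy EUR at ask) = EUR 1,428,137.56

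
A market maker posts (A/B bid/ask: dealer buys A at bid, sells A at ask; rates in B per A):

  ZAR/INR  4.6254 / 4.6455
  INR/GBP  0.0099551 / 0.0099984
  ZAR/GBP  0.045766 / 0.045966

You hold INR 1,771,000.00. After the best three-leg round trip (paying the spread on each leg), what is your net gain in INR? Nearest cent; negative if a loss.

Best loop INR → GBP → ZAR → INR:
INR 1,771,000.00 × 0.0099551 (sell INR at bid) = GBP 17,630.48
GBP 17,630.48 ÷ 0.045966 (buy ZAR at ask) = ZAR 383,554.85
ZAR 383,554.85 × 4.6254 (sell ZAR at bid) = INR 1,774,094.59

Net profit: INR 3,094.59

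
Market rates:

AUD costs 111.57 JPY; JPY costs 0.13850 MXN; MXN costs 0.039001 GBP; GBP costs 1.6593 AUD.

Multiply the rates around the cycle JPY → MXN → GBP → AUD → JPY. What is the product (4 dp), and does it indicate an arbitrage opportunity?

1.0000 (no arbitrage)

Around JPY → MXN → GBP → AUD → JPY: 1 × 0.13850 × 0.039001 × 1.6593 × 111.57 = 0.999995
Product ≈ 1 (deviation 0.000%, within rounding noise).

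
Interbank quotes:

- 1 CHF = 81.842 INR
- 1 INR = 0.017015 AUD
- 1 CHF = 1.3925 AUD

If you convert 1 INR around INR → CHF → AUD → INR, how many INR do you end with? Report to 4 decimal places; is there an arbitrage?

1.0000 (no arbitrage)

Around INR → CHF → AUD → INR: 1 ÷ 81.842 × 1.3925 ÷ 0.017015 = 0.999970
Product ≈ 1 (deviation 0.003%, within rounding noise).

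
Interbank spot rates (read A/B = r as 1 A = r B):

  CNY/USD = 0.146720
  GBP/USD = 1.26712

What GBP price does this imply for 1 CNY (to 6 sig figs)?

1 CNY × 0.146720 = 0.14672 USD
0.14672 USD ÷ 1.26712 = 0.11579 GBP

CNY/GBP = 0.115790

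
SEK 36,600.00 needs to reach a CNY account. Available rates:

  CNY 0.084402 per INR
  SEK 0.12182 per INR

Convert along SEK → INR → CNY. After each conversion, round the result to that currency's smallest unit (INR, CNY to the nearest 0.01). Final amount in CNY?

CNY 25,358.01

SEK 36,600.00 ÷ 0.12182 = INR 300,443.28
INR 300,443.28 × 0.084402 = CNY 25,358.01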